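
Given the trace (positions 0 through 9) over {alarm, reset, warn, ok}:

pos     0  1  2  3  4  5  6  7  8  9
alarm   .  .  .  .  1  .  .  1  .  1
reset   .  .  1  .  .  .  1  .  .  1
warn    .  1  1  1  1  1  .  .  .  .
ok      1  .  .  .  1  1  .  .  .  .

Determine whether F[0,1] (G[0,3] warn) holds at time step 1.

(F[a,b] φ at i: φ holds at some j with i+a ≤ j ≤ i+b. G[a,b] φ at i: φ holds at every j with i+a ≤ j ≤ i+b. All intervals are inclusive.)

Holds

Check G[0,3] warn at each j in [1,2]:
  j=1: holds on [1,4]
  j=2: holds on [2,5]
Found at j=1 → formula holds.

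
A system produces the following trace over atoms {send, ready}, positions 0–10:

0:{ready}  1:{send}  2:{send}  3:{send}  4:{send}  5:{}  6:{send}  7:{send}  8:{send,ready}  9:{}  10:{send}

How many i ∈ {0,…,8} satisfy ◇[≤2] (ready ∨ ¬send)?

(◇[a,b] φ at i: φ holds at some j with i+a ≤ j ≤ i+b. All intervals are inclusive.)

Evaluate at each i in [0,8]:
  i=0: ✓ (witness j=0)
  i=1: ✗ (none in [1,3])
  i=2: ✗ (none in [2,4])
  i=3: ✓ (witness j=5)
  i=4: ✓ (witness j=5)
  i=5: ✓ (witness j=5)
  i=6: ✓ (witness j=8)
  i=7: ✓ (witness j=8)
  i=8: ✓ (witness j=8)
Positions where it holds: {0, 3, 4, 5, 6, 7, 8} → 7.

7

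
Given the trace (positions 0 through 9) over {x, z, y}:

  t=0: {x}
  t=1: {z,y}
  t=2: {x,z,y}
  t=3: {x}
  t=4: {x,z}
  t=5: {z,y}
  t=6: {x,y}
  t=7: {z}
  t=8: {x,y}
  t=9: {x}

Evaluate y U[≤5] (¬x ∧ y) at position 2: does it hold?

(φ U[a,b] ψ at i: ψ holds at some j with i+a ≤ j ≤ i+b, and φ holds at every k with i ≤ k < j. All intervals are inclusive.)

Need some j in [2,7] with (¬x ∧ y), and y at every k in [2,j-1].
  j=2: (¬x ∧ y) false.
  j=3: (¬x ∧ y) false.
  j=4: (¬x ∧ y) false.
  j=5: (¬x ∧ y) holds, but y fails at k=3 → not this j.
  j=6: (¬x ∧ y) false.
  j=7: (¬x ∧ y) false.
No j in the window works → until fails.

False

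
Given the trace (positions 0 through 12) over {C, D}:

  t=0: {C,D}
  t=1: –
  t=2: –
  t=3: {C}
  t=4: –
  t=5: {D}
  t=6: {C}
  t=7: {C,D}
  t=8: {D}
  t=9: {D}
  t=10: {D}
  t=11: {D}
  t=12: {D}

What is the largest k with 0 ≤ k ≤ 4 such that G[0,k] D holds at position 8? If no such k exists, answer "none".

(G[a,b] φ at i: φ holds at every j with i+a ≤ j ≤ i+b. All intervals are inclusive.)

D must hold from j=8 onward; find where it first fails.
  j=8: holds
  j=9: holds
  j=10: holds
  j=11: holds
  j=12: holds
Holds through j=12; largest k = 4.

4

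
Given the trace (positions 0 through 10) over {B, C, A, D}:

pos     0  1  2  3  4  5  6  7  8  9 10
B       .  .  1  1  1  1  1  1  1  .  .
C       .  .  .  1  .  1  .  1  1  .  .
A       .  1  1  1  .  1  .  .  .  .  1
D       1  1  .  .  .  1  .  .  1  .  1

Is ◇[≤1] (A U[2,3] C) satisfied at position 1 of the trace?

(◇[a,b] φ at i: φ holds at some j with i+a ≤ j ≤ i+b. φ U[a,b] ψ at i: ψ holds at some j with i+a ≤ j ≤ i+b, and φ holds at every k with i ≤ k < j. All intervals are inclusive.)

Check (A U[2,3] C) at each j in [1,2]:
  j=1: holds
  j=2: fails
Found at j=1 → formula holds.

Holds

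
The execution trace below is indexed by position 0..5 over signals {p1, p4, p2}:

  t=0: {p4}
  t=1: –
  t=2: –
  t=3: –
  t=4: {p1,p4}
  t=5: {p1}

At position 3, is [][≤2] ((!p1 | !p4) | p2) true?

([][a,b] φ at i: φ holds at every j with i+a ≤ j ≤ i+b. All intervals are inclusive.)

Does not hold

Check ((!p1 | !p4) | p2) at every j in [3,5]:
  j=3: true
  j=4: false
  j=5: true
Fails at j=4 → formula fails.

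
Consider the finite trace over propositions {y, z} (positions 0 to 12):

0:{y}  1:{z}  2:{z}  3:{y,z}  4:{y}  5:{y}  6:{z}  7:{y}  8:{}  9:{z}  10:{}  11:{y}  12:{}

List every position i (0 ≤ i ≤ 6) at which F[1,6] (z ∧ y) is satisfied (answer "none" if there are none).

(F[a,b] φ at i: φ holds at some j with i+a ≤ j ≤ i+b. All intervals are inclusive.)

Evaluate at each i in [0,6]:
  i=0: ✓ (witness j=3)
  i=1: ✓ (witness j=3)
  i=2: ✓ (witness j=3)
  i=3: ✗ (none in [4,9])
  i=4: ✗ (none in [5,10])
  i=5: ✗ (none in [6,11])
  i=6: ✗ (none in [7,12])

0, 1, 2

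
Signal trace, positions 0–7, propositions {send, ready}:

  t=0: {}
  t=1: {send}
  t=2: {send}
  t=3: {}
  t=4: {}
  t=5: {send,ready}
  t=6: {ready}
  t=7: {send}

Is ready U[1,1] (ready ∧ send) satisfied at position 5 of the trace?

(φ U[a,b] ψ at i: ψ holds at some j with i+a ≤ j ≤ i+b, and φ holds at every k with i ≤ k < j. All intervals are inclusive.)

Need some j in [6,6] with (ready ∧ send), and ready at every k in [5,j-1].
  j=6: (ready ∧ send) false.
No j in the window works → until fails.

No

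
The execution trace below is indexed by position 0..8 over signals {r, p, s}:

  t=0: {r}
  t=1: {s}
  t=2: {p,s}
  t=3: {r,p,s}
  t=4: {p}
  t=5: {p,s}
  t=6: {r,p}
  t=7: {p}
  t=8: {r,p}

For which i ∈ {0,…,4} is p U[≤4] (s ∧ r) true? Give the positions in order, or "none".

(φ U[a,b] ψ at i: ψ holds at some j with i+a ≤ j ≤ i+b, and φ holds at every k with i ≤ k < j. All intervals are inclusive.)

2, 3

Evaluate at each i in [0,4]:
  i=0: ✗ (lhs fails at k=0 before rhs at j=3)
  i=1: ✗ (lhs fails at k=1 before rhs at j=3)
  i=2: ✓ (rhs at j=3; lhs holds on [2,2])
  i=3: ✓ (rhs at j=3)
  i=4: ✗ (no rhs in [4,8])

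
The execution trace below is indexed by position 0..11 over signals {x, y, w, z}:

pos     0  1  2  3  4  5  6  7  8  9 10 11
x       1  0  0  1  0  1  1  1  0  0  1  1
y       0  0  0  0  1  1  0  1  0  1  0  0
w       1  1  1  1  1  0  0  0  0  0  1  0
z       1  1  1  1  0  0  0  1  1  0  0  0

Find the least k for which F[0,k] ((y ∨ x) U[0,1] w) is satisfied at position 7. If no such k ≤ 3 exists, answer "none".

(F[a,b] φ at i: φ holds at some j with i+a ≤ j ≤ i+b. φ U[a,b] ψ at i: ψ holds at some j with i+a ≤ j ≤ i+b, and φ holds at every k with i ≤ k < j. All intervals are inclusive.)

2

Scan j = 7,8,… for ((y ∨ x) U[0,1] w):
  j=7: fails
  j=8: fails
  j=9: holds
First hit at j=9, so smallest k = 9-7 = 2.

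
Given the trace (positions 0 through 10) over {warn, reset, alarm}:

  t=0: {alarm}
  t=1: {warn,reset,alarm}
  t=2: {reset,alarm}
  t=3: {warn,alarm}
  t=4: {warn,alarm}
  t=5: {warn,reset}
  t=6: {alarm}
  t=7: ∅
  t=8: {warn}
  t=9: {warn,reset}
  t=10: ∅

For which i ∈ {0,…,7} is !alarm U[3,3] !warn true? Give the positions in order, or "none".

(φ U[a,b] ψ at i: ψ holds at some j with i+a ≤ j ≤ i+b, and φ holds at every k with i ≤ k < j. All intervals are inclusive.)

Evaluate at each i in [0,7]:
  i=0: ✗ (no rhs in [3,3])
  i=1: ✗ (no rhs in [4,4])
  i=2: ✗ (no rhs in [5,5])
  i=3: ✗ (lhs fails at k=3 before rhs at j=6)
  i=4: ✗ (lhs fails at k=4 before rhs at j=7)
  i=5: ✗ (no rhs in [8,8])
  i=6: ✗ (no rhs in [9,9])
  i=7: ✓ (rhs at j=10; lhs holds on [7,9])

7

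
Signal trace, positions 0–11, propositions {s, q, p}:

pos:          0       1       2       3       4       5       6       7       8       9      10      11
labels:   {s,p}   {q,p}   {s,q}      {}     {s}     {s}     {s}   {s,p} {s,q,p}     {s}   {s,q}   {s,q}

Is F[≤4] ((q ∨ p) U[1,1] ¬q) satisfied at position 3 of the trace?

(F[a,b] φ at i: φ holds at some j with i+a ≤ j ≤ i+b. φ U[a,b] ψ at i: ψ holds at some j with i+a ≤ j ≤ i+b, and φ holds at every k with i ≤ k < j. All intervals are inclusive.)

False

Check ((q ∨ p) U[1,1] ¬q) at each j in [3,7]:
  j=3: fails
  j=4: fails
  j=5: fails
  j=6: fails
  j=7: fails
No position in the window satisfies it → formula fails.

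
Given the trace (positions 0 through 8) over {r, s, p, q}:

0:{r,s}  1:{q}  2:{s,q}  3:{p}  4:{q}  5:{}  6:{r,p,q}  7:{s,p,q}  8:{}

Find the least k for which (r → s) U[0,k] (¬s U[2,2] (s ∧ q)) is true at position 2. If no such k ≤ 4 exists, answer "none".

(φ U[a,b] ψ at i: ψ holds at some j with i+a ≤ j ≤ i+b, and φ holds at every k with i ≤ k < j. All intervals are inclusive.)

Need earliest j ≥ 2 with (¬s U[2,2] (s ∧ q)), and (r → s) at every k in [2,j-1].
  j=2: rhs fails.
  j=3: rhs fails.
  j=4: rhs fails.
  j=5: rhs holds; lhs holds on [2,4]. k = 3.

3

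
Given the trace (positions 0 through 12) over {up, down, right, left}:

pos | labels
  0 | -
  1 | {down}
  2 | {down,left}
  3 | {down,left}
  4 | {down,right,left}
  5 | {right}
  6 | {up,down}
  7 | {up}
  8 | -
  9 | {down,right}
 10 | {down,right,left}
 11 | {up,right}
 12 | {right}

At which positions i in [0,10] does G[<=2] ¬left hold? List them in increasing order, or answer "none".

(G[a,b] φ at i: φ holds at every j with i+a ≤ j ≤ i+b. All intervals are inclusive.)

5, 6, 7

Evaluate at each i in [0,10]:
  i=0: ✗ (fails at j=2)
  i=1: ✗ (fails at j=2)
  i=2: ✗ (fails at j=2)
  i=3: ✗ (fails at j=3)
  i=4: ✗ (fails at j=4)
  i=5: ✓ (all of [5,7])
  i=6: ✓ (all of [6,8])
  i=7: ✓ (all of [7,9])
  i=8: ✗ (fails at j=10)
  i=9: ✗ (fails at j=10)
  i=10: ✗ (fails at j=10)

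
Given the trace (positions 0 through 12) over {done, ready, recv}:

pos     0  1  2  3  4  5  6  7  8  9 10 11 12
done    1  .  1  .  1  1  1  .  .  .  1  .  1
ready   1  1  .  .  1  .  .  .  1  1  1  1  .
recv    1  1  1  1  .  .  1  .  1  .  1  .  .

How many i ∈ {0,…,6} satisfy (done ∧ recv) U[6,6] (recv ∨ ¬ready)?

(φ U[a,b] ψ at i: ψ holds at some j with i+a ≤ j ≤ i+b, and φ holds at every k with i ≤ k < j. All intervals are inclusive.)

0

Evaluate at each i in [0,6]:
  i=0: ✗ (lhs fails at k=1 before rhs at j=6)
  i=1: ✗ (lhs fails at k=1 before rhs at j=7)
  i=2: ✗ (lhs fails at k=3 before rhs at j=8)
  i=3: ✗ (no rhs in [9,9])
  i=4: ✗ (lhs fails at k=4 before rhs at j=10)
  i=5: ✗ (no rhs in [11,11])
  i=6: ✗ (lhs fails at k=7 before rhs at j=12)
Positions where it holds: {} → 0.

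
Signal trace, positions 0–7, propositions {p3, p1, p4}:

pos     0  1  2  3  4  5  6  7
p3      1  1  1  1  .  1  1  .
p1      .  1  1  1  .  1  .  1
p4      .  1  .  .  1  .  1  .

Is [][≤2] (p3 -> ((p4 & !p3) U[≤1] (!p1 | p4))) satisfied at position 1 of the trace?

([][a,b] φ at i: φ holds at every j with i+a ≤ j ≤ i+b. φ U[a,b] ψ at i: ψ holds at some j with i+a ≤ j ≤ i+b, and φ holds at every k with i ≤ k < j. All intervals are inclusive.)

Check (p3 -> ((p4 & !p3) U[≤1] (!p1 | p4))) at every j in [1,3]:
  j=1: antecedent true; consequent holds → ✓
  j=2: antecedent true; consequent fails → ✗
  j=3: antecedent true; consequent fails → ✗
Fails at j=2 → formula fails.

No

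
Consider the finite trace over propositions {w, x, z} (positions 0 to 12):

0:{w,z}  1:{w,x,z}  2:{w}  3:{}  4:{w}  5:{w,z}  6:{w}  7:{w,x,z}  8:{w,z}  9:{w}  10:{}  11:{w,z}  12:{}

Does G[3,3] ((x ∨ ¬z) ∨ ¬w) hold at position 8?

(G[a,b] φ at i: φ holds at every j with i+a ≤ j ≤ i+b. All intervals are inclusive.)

Check ((x ∨ ¬z) ∨ ¬w) at every j in [11,11]:
  j=11: false
Fails at j=11 → formula fails.

No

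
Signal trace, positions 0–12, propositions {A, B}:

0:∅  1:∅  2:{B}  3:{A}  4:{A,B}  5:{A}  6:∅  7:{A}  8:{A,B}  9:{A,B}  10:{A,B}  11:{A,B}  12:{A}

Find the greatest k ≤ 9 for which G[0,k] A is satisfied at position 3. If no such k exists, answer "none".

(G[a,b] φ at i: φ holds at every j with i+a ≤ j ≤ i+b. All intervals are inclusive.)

A must hold from j=3 onward; find where it first fails.
  j=3: holds
  j=4: holds
  j=5: holds
  j=6: fails
Holds on [3,5], so largest k = 2.

2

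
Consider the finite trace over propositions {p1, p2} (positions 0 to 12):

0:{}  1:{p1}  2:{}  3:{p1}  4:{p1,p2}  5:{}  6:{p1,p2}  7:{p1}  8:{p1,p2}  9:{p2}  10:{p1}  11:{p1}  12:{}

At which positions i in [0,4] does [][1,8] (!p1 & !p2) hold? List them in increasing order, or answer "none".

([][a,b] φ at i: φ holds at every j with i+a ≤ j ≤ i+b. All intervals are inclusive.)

Evaluate at each i in [0,4]:
  i=0: ✗ (fails at j=1)
  i=1: ✗ (fails at j=3)
  i=2: ✗ (fails at j=3)
  i=3: ✗ (fails at j=4)
  i=4: ✗ (fails at j=6)

none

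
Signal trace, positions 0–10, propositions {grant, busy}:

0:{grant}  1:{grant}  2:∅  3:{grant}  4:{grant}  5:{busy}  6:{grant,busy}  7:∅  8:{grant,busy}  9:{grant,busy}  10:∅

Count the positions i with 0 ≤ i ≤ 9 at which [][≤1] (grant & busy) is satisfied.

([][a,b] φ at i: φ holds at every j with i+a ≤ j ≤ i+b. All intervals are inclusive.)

1

Evaluate at each i in [0,9]:
  i=0: ✗ (fails at j=0)
  i=1: ✗ (fails at j=1)
  i=2: ✗ (fails at j=2)
  i=3: ✗ (fails at j=3)
  i=4: ✗ (fails at j=4)
  i=5: ✗ (fails at j=5)
  i=6: ✗ (fails at j=7)
  i=7: ✗ (fails at j=7)
  i=8: ✓ (all of [8,9])
  i=9: ✗ (fails at j=10)
Positions where it holds: {8} → 1.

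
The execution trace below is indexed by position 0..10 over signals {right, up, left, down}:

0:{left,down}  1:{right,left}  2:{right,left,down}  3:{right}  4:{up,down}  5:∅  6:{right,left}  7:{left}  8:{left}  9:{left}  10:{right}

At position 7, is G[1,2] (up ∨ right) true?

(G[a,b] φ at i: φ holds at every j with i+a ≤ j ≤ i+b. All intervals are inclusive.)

Does not hold

Check (up ∨ right) at every j in [8,9]:
  j=8: false
  j=9: false
Fails at j=8 → formula fails.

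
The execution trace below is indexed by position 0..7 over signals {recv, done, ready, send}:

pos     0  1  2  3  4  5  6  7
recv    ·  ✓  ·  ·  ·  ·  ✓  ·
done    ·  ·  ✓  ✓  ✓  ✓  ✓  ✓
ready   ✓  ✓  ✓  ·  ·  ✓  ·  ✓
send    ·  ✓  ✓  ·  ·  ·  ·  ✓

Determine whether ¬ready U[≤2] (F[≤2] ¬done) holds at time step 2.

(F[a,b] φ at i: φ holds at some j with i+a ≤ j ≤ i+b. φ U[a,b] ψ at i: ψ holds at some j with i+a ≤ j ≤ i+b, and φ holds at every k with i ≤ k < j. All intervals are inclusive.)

No

Need some j in [2,4] with F[≤2] ¬done, and ¬ready at every k in [2,j-1].
  j=2: F[≤2] ¬done — fails (none in [2,4]).
  j=3: F[≤2] ¬done — fails (none in [3,5]).
  j=4: F[≤2] ¬done — fails (none in [4,6]).
No j in the window works → until fails.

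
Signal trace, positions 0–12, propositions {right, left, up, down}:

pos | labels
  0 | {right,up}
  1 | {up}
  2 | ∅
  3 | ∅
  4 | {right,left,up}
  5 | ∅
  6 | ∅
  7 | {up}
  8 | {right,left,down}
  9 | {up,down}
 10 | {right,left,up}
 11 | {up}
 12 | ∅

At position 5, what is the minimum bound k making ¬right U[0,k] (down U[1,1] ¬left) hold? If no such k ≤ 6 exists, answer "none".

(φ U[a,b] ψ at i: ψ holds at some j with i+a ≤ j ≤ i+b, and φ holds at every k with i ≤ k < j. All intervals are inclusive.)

Need earliest j ≥ 5 with (down U[1,1] ¬left), and ¬right at every k in [5,j-1].
  j=5: rhs fails.
  j=6: rhs fails.
  j=7: rhs fails.
  j=8: rhs holds; lhs holds on [5,7]. k = 3.

3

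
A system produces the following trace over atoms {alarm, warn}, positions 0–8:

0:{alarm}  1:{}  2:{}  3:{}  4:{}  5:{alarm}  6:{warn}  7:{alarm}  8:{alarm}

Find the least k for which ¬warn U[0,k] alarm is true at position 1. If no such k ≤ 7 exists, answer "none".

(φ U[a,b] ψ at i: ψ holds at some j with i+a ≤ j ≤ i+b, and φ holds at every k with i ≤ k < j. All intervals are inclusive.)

Need earliest j ≥ 1 with alarm, and ¬warn at every k in [1,j-1].
  j=1: rhs fails.
  j=2: rhs fails.
  j=3: rhs fails.
  j=4: rhs fails.
  j=5: rhs holds; lhs holds on [1,4]. k = 4.

4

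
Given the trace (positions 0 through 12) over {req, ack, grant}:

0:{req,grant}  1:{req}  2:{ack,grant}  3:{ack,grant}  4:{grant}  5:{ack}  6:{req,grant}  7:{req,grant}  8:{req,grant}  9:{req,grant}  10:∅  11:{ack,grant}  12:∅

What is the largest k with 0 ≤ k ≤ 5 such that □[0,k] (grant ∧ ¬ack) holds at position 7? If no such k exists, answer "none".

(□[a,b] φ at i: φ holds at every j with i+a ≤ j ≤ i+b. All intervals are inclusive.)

(grant ∧ ¬ack) must hold from j=7 onward; find where it first fails.
  j=7: holds
  j=8: holds
  j=9: holds
  j=10: fails
Holds on [7,9], so largest k = 2.

2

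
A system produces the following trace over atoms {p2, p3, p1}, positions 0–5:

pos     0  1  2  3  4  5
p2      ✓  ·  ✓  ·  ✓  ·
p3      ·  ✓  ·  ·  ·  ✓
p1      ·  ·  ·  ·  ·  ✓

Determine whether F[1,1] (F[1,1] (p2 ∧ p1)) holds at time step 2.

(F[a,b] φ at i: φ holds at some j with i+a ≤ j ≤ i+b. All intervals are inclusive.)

Check F[1,1] (p2 ∧ p1) at each j in [3,3]:
  j=3: fails (none in [4,4])
No position in the window satisfies it → formula fails.

False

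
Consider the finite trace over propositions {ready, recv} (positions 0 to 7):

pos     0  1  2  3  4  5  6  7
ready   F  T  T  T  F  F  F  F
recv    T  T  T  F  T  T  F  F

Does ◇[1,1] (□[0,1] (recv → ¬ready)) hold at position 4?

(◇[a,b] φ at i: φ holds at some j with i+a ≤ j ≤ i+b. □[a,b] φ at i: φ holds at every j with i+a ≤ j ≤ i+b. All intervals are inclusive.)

Check □[0,1] (recv → ¬ready) at each j in [5,5]:
  j=5: holds on [5,6]
Found at j=5 → formula holds.

Yes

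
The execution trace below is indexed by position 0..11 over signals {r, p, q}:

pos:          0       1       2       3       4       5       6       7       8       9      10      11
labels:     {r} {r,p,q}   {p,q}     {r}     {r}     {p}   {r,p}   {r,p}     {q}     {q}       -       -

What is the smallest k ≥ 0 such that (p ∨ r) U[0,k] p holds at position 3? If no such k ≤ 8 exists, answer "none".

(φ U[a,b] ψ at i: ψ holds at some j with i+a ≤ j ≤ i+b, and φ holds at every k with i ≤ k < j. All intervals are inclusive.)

Need earliest j ≥ 3 with p, and (p ∨ r) at every k in [3,j-1].
  j=3: rhs fails.
  j=4: rhs fails.
  j=5: rhs holds; lhs holds on [3,4]. k = 2.

2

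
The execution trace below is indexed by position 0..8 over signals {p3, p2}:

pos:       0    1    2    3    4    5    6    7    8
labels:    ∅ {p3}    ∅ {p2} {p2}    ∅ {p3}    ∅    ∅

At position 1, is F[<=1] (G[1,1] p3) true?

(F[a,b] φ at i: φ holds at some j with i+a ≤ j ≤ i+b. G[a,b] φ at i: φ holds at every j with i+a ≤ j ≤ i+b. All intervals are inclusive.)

Check G[1,1] p3 at each j in [1,2]:
  j=1: fails at 2
  j=2: fails at 3
No position in the window satisfies it → formula fails.

Does not hold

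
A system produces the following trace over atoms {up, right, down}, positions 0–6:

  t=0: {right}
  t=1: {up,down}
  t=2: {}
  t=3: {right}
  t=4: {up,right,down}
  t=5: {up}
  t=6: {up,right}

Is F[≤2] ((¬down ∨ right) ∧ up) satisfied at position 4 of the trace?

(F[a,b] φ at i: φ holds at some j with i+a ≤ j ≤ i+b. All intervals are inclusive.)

Check ((¬down ∨ right) ∧ up) at each j in [4,6]:
  j=4: true
  j=5: true
  j=6: true
Found at j=4 → formula holds.

Yes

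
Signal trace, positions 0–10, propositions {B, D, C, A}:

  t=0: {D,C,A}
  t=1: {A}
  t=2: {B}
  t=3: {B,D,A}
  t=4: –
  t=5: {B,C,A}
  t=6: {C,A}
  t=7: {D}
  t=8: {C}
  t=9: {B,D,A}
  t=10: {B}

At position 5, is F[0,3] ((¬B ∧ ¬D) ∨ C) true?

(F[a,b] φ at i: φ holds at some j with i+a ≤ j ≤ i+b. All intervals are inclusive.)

Yes

Check ((¬B ∧ ¬D) ∨ C) at each j in [5,8]:
  j=5: true
  j=6: true
  j=7: false
  j=8: true
Found at j=5 → formula holds.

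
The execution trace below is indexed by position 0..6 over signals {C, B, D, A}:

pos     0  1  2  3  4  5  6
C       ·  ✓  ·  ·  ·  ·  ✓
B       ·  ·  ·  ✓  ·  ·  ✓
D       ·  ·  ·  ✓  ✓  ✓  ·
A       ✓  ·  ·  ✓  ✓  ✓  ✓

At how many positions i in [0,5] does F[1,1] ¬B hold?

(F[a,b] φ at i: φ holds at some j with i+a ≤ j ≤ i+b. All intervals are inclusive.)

Evaluate at each i in [0,5]:
  i=0: ✓ (witness j=1)
  i=1: ✓ (witness j=2)
  i=2: ✗ (none in [3,3])
  i=3: ✓ (witness j=4)
  i=4: ✓ (witness j=5)
  i=5: ✗ (none in [6,6])
Positions where it holds: {0, 1, 3, 4} → 4.

4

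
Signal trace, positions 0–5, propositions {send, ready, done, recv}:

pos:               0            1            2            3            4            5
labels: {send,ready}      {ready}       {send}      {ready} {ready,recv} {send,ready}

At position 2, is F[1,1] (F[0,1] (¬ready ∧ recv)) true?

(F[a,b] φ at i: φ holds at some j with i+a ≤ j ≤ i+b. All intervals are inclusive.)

Check F[0,1] (¬ready ∧ recv) at each j in [3,3]:
  j=3: fails (none in [3,4])
No position in the window satisfies it → formula fails.

False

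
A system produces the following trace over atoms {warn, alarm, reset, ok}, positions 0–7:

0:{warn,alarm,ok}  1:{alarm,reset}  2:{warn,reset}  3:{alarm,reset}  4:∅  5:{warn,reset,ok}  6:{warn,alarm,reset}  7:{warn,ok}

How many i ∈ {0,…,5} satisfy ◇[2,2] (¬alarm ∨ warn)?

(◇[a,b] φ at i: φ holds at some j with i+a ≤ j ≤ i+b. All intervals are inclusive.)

5

Evaluate at each i in [0,5]:
  i=0: ✓ (witness j=2)
  i=1: ✗ (none in [3,3])
  i=2: ✓ (witness j=4)
  i=3: ✓ (witness j=5)
  i=4: ✓ (witness j=6)
  i=5: ✓ (witness j=7)
Positions where it holds: {0, 2, 3, 4, 5} → 5.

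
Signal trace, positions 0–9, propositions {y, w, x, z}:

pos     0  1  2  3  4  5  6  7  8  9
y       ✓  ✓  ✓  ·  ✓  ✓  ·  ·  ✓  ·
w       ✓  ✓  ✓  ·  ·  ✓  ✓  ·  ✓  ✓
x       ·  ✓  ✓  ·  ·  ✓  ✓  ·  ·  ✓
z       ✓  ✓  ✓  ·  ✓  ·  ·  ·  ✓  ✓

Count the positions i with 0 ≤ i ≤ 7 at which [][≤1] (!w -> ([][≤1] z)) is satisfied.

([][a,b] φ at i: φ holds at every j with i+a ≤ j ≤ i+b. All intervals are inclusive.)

Evaluate at each i in [0,7]:
  i=0: ✓ (all of [0,1])
  i=1: ✓ (all of [1,2])
  i=2: ✗ (fails at j=3)
  i=3: ✗ (fails at j=3)
  i=4: ✗ (fails at j=4)
  i=5: ✓ (all of [5,6])
  i=6: ✗ (fails at j=7)
  i=7: ✗ (fails at j=7)
Positions where it holds: {0, 1, 5} → 3.

3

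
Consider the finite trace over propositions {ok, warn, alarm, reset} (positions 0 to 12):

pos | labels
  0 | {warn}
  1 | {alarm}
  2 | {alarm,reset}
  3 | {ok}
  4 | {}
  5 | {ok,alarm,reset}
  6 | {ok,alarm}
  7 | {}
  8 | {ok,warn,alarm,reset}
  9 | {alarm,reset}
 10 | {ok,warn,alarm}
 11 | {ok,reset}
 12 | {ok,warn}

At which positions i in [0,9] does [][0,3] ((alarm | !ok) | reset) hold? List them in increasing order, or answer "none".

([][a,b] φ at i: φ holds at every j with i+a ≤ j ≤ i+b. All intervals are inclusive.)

Evaluate at each i in [0,9]:
  i=0: ✗ (fails at j=3)
  i=1: ✗ (fails at j=3)
  i=2: ✗ (fails at j=3)
  i=3: ✗ (fails at j=3)
  i=4: ✓ (all of [4,7])
  i=5: ✓ (all of [5,8])
  i=6: ✓ (all of [6,9])
  i=7: ✓ (all of [7,10])
  i=8: ✓ (all of [8,11])
  i=9: ✗ (fails at j=12)

4, 5, 6, 7, 8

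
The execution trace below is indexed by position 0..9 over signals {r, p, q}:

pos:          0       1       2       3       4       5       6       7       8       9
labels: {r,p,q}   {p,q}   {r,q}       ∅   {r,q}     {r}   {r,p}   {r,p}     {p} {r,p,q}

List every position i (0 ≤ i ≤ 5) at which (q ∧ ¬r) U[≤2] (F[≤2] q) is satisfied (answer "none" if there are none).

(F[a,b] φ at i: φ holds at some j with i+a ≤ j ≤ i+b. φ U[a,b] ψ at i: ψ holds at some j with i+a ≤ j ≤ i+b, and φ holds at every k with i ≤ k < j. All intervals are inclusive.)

0, 1, 2, 3, 4

Evaluate at each i in [0,5]:
  i=0: ✓ (rhs at j=0)
  i=1: ✓ (rhs at j=1)
  i=2: ✓ (rhs at j=2)
  i=3: ✓ (rhs at j=3)
  i=4: ✓ (rhs at j=4)
  i=5: ✗ (lhs fails at k=5 before rhs at j=7)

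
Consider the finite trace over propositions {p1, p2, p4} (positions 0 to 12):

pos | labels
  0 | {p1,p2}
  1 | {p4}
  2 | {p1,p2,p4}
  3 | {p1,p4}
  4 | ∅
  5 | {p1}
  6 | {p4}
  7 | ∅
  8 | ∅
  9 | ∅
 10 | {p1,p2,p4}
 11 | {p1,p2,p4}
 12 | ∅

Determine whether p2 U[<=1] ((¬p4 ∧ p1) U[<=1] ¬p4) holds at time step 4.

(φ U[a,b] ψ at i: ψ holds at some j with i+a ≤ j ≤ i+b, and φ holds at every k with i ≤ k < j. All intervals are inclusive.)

True

Need some j in [4,5] with ((¬p4 ∧ p1) U[<=1] ¬p4), and p2 at every k in [4,j-1].
  j=4: ((¬p4 ∧ p1) U[<=1] ¬p4) holds; no prefix to check → satisfied.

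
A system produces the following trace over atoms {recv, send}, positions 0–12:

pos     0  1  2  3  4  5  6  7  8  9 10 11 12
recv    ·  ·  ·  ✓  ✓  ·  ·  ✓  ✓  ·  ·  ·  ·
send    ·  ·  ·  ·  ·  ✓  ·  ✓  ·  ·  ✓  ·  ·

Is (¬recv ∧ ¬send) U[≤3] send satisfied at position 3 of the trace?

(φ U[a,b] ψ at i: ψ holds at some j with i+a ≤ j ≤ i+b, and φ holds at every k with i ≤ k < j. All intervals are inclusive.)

Need some j in [3,6] with send, and (¬recv ∧ ¬send) at every k in [3,j-1].
  j=3: send false.
  j=4: send false.
  j=5: send holds, but (¬recv ∧ ¬send) fails at k=3 → not this j.
  j=6: send false.
No j in the window works → until fails.

No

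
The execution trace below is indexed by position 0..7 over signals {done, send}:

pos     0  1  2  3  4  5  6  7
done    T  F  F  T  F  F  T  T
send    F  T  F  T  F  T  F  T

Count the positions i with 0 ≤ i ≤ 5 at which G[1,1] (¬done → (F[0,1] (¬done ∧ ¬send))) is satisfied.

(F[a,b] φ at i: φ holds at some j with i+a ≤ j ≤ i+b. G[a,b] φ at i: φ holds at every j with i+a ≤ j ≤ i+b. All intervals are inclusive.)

Evaluate at each i in [0,5]:
  i=0: ✓ (all of [1,1])
  i=1: ✓ (all of [2,2])
  i=2: ✓ (all of [3,3])
  i=3: ✓ (all of [4,4])
  i=4: ✗ (fails at j=5)
  i=5: ✓ (all of [6,6])
Positions where it holds: {0, 1, 2, 3, 5} → 5.

5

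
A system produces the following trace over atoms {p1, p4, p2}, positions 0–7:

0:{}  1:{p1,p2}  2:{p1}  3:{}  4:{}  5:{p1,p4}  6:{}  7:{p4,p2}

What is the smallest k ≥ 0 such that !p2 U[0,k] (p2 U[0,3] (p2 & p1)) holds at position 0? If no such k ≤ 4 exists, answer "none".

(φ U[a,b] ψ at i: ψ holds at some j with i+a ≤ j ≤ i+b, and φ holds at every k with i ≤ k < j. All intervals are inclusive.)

Need earliest j ≥ 0 with (p2 U[0,3] (p2 & p1)), and !p2 at every k in [0,j-1].
  j=0: rhs fails.
  j=1: rhs holds; lhs holds on [0,0]. k = 1.

1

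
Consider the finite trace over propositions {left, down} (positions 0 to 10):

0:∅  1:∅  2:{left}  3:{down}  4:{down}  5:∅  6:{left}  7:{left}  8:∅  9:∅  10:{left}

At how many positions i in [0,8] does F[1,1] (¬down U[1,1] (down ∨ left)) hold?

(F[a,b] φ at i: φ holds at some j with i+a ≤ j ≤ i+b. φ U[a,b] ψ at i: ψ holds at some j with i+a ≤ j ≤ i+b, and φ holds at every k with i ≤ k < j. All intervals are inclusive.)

Evaluate at each i in [0,8]:
  i=0: ✓ (witness j=1)
  i=1: ✓ (witness j=2)
  i=2: ✗ (none in [3,3])
  i=3: ✗ (none in [4,4])
  i=4: ✓ (witness j=5)
  i=5: ✓ (witness j=6)
  i=6: ✗ (none in [7,7])
  i=7: ✗ (none in [8,8])
  i=8: ✓ (witness j=9)
Positions where it holds: {0, 1, 4, 5, 8} → 5.

5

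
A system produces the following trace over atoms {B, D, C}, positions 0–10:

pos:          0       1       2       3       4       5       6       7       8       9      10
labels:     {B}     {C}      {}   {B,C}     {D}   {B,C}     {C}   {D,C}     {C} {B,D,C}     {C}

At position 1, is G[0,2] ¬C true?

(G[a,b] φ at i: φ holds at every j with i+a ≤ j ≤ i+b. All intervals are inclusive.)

Check ¬C at every j in [1,3]:
  j=1: false
  j=2: true
  j=3: false
Fails at j=1 → formula fails.

False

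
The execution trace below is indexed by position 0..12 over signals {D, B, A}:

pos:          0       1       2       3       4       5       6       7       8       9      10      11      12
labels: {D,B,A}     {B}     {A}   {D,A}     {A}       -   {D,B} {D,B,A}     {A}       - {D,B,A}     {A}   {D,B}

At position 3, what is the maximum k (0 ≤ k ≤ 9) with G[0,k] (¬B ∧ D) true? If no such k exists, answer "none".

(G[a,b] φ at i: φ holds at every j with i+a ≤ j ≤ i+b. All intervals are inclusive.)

(¬B ∧ D) must hold from j=3 onward; find where it first fails.
  j=3: holds
  j=4: fails
Holds on [3,3], so largest k = 0.

0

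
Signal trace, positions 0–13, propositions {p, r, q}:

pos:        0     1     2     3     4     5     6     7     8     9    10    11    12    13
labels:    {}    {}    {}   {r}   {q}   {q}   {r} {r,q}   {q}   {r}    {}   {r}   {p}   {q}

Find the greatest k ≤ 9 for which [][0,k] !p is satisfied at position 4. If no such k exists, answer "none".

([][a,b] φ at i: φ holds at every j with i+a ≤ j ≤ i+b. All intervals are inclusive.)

7

!p must hold from j=4 onward; find where it first fails.
  j=4: holds
  j=5: holds
  j=6: holds
  j=7: holds
  j=8: holds
  j=9: holds
  j=10: holds
  j=11: holds
  j=12: fails
Holds on [4,11], so largest k = 7.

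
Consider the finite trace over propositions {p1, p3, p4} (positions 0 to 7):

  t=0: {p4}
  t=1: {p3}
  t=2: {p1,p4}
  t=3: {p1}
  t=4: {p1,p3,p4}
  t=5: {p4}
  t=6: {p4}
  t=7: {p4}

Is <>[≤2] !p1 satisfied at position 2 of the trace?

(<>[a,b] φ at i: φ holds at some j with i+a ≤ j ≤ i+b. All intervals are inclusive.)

Check !p1 at each j in [2,4]:
  j=2: false
  j=3: false
  j=4: false
No position in the window satisfies it → formula fails.

False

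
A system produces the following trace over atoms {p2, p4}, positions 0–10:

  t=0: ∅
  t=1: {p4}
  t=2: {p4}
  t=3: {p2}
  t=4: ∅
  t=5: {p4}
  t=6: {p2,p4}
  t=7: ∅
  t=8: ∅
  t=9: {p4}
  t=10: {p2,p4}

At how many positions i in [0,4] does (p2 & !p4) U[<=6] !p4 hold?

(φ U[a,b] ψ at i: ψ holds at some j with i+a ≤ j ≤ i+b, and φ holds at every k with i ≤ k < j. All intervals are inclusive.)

Evaluate at each i in [0,4]:
  i=0: ✓ (rhs at j=0)
  i=1: ✗ (lhs fails at k=1 before rhs at j=3)
  i=2: ✗ (lhs fails at k=2 before rhs at j=3)
  i=3: ✓ (rhs at j=3)
  i=4: ✓ (rhs at j=4)
Positions where it holds: {0, 3, 4} → 3.

3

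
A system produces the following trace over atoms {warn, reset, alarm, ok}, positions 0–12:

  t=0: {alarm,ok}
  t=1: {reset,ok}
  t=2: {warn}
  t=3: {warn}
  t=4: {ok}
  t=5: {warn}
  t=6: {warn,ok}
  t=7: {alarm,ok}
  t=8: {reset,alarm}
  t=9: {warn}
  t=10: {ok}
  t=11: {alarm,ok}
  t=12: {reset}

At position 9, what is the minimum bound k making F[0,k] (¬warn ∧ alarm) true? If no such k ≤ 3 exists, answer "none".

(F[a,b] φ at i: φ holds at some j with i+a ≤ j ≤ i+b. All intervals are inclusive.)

2

Scan j = 9,10,… for (¬warn ∧ alarm):
  j=9: fails
  j=10: fails
  j=11: holds
First hit at j=11, so smallest k = 11-9 = 2.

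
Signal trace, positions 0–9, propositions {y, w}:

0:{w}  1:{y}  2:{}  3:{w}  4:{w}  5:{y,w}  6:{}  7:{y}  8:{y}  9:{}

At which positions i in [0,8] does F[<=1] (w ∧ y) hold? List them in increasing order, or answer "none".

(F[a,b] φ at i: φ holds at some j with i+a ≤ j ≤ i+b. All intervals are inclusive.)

4, 5

Evaluate at each i in [0,8]:
  i=0: ✗ (none in [0,1])
  i=1: ✗ (none in [1,2])
  i=2: ✗ (none in [2,3])
  i=3: ✗ (none in [3,4])
  i=4: ✓ (witness j=5)
  i=5: ✓ (witness j=5)
  i=6: ✗ (none in [6,7])
  i=7: ✗ (none in [7,8])
  i=8: ✗ (none in [8,9])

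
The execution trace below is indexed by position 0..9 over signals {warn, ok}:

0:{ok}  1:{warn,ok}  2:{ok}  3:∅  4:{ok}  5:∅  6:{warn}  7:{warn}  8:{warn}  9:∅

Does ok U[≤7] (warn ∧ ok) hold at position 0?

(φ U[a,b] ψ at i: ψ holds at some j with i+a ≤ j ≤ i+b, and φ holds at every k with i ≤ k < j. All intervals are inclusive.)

Need some j in [0,7] with (warn ∧ ok), and ok at every k in [0,j-1].
  j=0: (warn ∧ ok) false.
  j=1: (warn ∧ ok) holds; ok holds at every k in [0,0] → satisfied.

Holds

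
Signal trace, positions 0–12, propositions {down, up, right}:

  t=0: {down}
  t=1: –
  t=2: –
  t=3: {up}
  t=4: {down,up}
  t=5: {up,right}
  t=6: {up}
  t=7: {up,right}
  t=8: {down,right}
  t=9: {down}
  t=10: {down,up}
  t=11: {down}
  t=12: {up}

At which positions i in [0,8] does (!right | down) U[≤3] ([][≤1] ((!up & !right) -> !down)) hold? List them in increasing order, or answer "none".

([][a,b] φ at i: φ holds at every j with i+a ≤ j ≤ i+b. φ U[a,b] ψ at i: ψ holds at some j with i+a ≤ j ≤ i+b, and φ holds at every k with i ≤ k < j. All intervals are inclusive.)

0, 1, 2, 3, 4, 5, 6, 7

Evaluate at each i in [0,8]:
  i=0: ✓ (rhs at j=1; lhs holds on [0,0])
  i=1: ✓ (rhs at j=1)
  i=2: ✓ (rhs at j=2)
  i=3: ✓ (rhs at j=3)
  i=4: ✓ (rhs at j=4)
  i=5: ✓ (rhs at j=5)
  i=6: ✓ (rhs at j=6)
  i=7: ✓ (rhs at j=7)
  i=8: ✗ (no rhs in [8,11])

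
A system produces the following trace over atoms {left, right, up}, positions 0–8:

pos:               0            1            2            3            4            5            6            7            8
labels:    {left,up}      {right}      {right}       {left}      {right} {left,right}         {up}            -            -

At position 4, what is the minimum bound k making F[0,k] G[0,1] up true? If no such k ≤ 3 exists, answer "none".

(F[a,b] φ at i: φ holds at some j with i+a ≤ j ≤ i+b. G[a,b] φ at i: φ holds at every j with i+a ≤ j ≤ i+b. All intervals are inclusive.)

Scan j = 4,5,… for G[0,1] up:
  j=4: fails
  j=5: fails
  j=6: fails
  j=7: fails
No j in [4,7] satisfies it → none.

none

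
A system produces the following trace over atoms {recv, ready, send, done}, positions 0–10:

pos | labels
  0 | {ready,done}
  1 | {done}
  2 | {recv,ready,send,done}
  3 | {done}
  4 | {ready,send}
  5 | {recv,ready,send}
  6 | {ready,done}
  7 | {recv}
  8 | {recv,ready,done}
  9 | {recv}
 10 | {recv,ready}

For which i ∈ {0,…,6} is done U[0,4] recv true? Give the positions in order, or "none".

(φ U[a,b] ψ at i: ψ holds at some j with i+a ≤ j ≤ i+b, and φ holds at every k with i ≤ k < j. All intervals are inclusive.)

Evaluate at each i in [0,6]:
  i=0: ✓ (rhs at j=2; lhs holds on [0,1])
  i=1: ✓ (rhs at j=2; lhs holds on [1,1])
  i=2: ✓ (rhs at j=2)
  i=3: ✗ (lhs fails at k=4 before rhs at j=5)
  i=4: ✗ (lhs fails at k=4 before rhs at j=5)
  i=5: ✓ (rhs at j=5)
  i=6: ✓ (rhs at j=7; lhs holds on [6,6])

0, 1, 2, 5, 6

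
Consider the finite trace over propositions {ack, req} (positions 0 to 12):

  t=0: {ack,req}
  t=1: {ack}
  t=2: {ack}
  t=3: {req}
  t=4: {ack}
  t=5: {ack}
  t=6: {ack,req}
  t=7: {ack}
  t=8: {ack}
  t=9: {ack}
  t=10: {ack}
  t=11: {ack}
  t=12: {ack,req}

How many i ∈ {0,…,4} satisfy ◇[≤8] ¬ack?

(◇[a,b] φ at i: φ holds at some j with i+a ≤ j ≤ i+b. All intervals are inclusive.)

4

Evaluate at each i in [0,4]:
  i=0: ✓ (witness j=3)
  i=1: ✓ (witness j=3)
  i=2: ✓ (witness j=3)
  i=3: ✓ (witness j=3)
  i=4: ✗ (none in [4,12])
Positions where it holds: {0, 1, 2, 3} → 4.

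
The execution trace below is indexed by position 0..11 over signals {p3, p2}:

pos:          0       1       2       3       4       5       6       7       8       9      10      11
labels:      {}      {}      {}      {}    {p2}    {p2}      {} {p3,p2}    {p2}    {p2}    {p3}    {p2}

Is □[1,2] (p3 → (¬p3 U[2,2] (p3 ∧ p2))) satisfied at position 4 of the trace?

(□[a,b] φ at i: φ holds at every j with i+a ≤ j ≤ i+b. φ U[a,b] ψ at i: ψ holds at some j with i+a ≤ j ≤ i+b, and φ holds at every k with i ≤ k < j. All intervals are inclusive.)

True

Check (p3 → (¬p3 U[2,2] (p3 ∧ p2))) at every j in [5,6]:
  j=5: antecedent false → ✓
  j=6: antecedent false → ✓
All positions satisfy it → formula holds.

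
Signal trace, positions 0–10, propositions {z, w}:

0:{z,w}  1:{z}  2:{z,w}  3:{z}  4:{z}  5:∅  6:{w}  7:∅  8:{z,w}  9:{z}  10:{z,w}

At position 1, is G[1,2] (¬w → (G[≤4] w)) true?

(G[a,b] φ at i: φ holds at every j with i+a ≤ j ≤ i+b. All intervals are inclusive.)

No

Check (¬w → (G[≤4] w)) at every j in [2,3]:
  j=2: antecedent false → ✓
  j=3: antecedent true; consequent fails at 3 → ✗
Fails at j=3 → formula fails.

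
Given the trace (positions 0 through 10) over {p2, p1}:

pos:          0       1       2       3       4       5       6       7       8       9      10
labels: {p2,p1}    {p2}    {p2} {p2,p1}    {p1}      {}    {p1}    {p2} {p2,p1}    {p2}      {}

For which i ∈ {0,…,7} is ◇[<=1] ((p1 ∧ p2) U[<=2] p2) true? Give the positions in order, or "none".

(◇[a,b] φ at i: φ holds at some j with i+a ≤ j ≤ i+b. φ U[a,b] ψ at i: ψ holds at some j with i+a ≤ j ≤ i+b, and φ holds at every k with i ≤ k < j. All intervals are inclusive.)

0, 1, 2, 3, 6, 7

Evaluate at each i in [0,7]:
  i=0: ✓ (witness j=0)
  i=1: ✓ (witness j=1)
  i=2: ✓ (witness j=2)
  i=3: ✓ (witness j=3)
  i=4: ✗ (none in [4,5])
  i=5: ✗ (none in [5,6])
  i=6: ✓ (witness j=7)
  i=7: ✓ (witness j=7)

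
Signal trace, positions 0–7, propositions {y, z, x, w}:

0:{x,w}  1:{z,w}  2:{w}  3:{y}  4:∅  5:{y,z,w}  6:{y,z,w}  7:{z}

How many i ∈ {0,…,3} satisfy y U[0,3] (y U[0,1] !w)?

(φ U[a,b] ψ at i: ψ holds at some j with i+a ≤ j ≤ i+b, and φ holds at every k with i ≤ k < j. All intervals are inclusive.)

1

Evaluate at each i in [0,3]:
  i=0: ✗ (lhs fails at k=0 before rhs at j=3)
  i=1: ✗ (lhs fails at k=1 before rhs at j=3)
  i=2: ✗ (lhs fails at k=2 before rhs at j=3)
  i=3: ✓ (rhs at j=3)
Positions where it holds: {3} → 1.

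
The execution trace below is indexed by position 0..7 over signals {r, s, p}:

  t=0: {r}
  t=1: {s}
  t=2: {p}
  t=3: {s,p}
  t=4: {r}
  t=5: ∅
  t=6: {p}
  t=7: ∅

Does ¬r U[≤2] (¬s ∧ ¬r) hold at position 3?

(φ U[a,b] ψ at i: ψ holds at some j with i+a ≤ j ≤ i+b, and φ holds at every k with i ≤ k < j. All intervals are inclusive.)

Need some j in [3,5] with (¬s ∧ ¬r), and ¬r at every k in [3,j-1].
  j=3: (¬s ∧ ¬r) false.
  j=4: (¬s ∧ ¬r) false.
  j=5: (¬s ∧ ¬r) holds, but ¬r fails at k=4 → not this j.
No j in the window works → until fails.

Does not hold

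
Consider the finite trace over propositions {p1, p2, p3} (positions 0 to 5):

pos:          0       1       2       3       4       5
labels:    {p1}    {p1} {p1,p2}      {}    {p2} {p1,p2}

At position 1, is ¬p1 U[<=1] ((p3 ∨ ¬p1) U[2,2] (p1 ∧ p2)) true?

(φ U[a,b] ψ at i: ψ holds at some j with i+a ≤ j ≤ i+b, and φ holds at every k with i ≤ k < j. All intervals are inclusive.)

Need some j in [1,2] with ((p3 ∨ ¬p1) U[2,2] (p1 ∧ p2)), and ¬p1 at every k in [1,j-1].
  j=1: ((p3 ∨ ¬p1) U[2,2] (p1 ∧ p2)) — fails.
  j=2: ((p3 ∨ ¬p1) U[2,2] (p1 ∧ p2)) — fails.
No j in the window works → until fails.

No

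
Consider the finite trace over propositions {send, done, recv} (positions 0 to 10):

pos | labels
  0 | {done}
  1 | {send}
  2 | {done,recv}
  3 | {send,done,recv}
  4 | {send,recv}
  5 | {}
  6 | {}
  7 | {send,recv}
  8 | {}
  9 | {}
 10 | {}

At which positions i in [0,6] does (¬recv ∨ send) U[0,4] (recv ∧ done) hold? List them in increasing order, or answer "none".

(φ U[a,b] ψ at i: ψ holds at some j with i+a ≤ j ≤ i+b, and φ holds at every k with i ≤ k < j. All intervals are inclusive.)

Evaluate at each i in [0,6]:
  i=0: ✓ (rhs at j=2; lhs holds on [0,1])
  i=1: ✓ (rhs at j=2; lhs holds on [1,1])
  i=2: ✓ (rhs at j=2)
  i=3: ✓ (rhs at j=3)
  i=4: ✗ (no rhs in [4,8])
  i=5: ✗ (no rhs in [5,9])
  i=6: ✗ (no rhs in [6,10])

0, 1, 2, 3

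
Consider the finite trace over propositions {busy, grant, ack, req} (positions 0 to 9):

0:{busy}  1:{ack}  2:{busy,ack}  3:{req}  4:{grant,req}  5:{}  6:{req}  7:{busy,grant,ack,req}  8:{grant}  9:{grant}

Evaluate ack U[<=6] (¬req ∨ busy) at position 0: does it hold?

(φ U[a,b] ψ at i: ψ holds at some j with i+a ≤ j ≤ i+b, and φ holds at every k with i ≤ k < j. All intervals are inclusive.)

Need some j in [0,6] with (¬req ∨ busy), and ack at every k in [0,j-1].
  j=0: (¬req ∨ busy) holds; no prefix to check → satisfied.

True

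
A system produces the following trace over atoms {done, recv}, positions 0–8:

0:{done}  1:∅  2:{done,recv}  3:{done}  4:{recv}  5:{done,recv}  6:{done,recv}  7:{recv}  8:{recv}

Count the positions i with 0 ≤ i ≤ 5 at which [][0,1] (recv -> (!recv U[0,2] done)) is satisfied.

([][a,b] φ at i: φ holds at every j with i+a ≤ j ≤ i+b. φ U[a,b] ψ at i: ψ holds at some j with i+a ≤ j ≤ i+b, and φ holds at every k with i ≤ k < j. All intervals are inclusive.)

4

Evaluate at each i in [0,5]:
  i=0: ✓ (all of [0,1])
  i=1: ✓ (all of [1,2])
  i=2: ✓ (all of [2,3])
  i=3: ✗ (fails at j=4)
  i=4: ✗ (fails at j=4)
  i=5: ✓ (all of [5,6])
Positions where it holds: {0, 1, 2, 5} → 4.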